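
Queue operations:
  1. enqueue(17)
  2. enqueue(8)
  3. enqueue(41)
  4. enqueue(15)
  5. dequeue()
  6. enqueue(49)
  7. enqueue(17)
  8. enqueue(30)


enqueue(17) -> [17]
enqueue(8) -> [17, 8]
enqueue(41) -> [17, 8, 41]
enqueue(15) -> [17, 8, 41, 15]
dequeue()->17, [8, 41, 15]
enqueue(49) -> [8, 41, 15, 49]
enqueue(17) -> [8, 41, 15, 49, 17]
enqueue(30) -> [8, 41, 15, 49, 17, 30]

Final queue: [8, 41, 15, 49, 17, 30]


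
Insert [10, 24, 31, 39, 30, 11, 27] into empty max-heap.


Insert 10: [10]
Insert 24: [24, 10]
Insert 31: [31, 10, 24]
Insert 39: [39, 31, 24, 10]
Insert 30: [39, 31, 24, 10, 30]
Insert 11: [39, 31, 24, 10, 30, 11]
Insert 27: [39, 31, 27, 10, 30, 11, 24]

Final heap: [39, 31, 27, 10, 30, 11, 24]


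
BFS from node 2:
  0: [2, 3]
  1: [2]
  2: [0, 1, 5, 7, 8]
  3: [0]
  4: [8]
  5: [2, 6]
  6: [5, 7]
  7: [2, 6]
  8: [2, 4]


Visit 2, enqueue [0, 1, 5, 7, 8]
Visit 0, enqueue [3]
Visit 1, enqueue []
Visit 5, enqueue [6]
Visit 7, enqueue []
Visit 8, enqueue [4]
Visit 3, enqueue []
Visit 6, enqueue []
Visit 4, enqueue []

BFS order: [2, 0, 1, 5, 7, 8, 3, 6, 4]


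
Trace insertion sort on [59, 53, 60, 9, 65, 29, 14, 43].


Initial: [59, 53, 60, 9, 65, 29, 14, 43]
Insert 53: [53, 59, 60, 9, 65, 29, 14, 43]
Insert 60: [53, 59, 60, 9, 65, 29, 14, 43]
Insert 9: [9, 53, 59, 60, 65, 29, 14, 43]
Insert 65: [9, 53, 59, 60, 65, 29, 14, 43]
Insert 29: [9, 29, 53, 59, 60, 65, 14, 43]
Insert 14: [9, 14, 29, 53, 59, 60, 65, 43]
Insert 43: [9, 14, 29, 43, 53, 59, 60, 65]

Sorted: [9, 14, 29, 43, 53, 59, 60, 65]


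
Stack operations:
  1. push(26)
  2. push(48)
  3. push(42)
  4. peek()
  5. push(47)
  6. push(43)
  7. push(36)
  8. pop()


push(26) -> [26]
push(48) -> [26, 48]
push(42) -> [26, 48, 42]
peek()->42
push(47) -> [26, 48, 42, 47]
push(43) -> [26, 48, 42, 47, 43]
push(36) -> [26, 48, 42, 47, 43, 36]
pop()->36, [26, 48, 42, 47, 43]

Final stack: [26, 48, 42, 47, 43]


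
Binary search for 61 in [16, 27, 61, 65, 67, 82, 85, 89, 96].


Step 1: lo=0, hi=8, mid=4, val=67
Step 2: lo=0, hi=3, mid=1, val=27
Step 3: lo=2, hi=3, mid=2, val=61

Found at index 2


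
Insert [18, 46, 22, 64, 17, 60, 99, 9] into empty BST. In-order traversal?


Insert 18: root
Insert 46: R from 18
Insert 22: R from 18 -> L from 46
Insert 64: R from 18 -> R from 46
Insert 17: L from 18
Insert 60: R from 18 -> R from 46 -> L from 64
Insert 99: R from 18 -> R from 46 -> R from 64
Insert 9: L from 18 -> L from 17

In-order: [9, 17, 18, 22, 46, 60, 64, 99]


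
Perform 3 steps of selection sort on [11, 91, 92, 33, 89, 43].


Initial: [11, 91, 92, 33, 89, 43]
Step 1: min=11 at 0
  Swap: [11, 91, 92, 33, 89, 43]
Step 2: min=33 at 3
  Swap: [11, 33, 92, 91, 89, 43]
Step 3: min=43 at 5
  Swap: [11, 33, 43, 91, 89, 92]

After 3 steps: [11, 33, 43, 91, 89, 92]


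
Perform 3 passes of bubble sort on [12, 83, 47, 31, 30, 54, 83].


Initial: [12, 83, 47, 31, 30, 54, 83]
Pass 1: [12, 47, 31, 30, 54, 83, 83] (4 swaps)
Pass 2: [12, 31, 30, 47, 54, 83, 83] (2 swaps)
Pass 3: [12, 30, 31, 47, 54, 83, 83] (1 swaps)

After 3 passes: [12, 30, 31, 47, 54, 83, 83]


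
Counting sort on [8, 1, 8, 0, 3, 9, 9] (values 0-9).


Input: [8, 1, 8, 0, 3, 9, 9]
Counts: [1, 1, 0, 1, 0, 0, 0, 0, 2, 2]

Sorted: [0, 1, 3, 8, 8, 9, 9]


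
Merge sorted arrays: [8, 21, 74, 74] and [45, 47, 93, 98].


Take 8 from A
Take 21 from A
Take 45 from B
Take 47 from B
Take 74 from A
Take 74 from A

Merged: [8, 21, 45, 47, 74, 74, 93, 98]


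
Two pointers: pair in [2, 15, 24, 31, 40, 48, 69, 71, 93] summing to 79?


lo=0(2)+hi=8(93)=95
lo=0(2)+hi=7(71)=73
lo=1(15)+hi=7(71)=86
lo=1(15)+hi=6(69)=84
lo=1(15)+hi=5(48)=63
lo=2(24)+hi=5(48)=72
lo=3(31)+hi=5(48)=79

Yes: 31+48=79


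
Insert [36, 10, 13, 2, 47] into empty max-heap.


Insert 36: [36]
Insert 10: [36, 10]
Insert 13: [36, 10, 13]
Insert 2: [36, 10, 13, 2]
Insert 47: [47, 36, 13, 2, 10]

Final heap: [47, 36, 13, 2, 10]


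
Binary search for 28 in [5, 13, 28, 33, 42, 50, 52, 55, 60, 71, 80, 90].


Step 1: lo=0, hi=11, mid=5, val=50
Step 2: lo=0, hi=4, mid=2, val=28

Found at index 2


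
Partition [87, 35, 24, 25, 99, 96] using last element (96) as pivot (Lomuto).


Pivot: 96
  87 <= 96: advance i (no swap)
  35 <= 96: advance i (no swap)
  24 <= 96: advance i (no swap)
  25 <= 96: advance i (no swap)
Place pivot at 4: [87, 35, 24, 25, 96, 99]

Partitioned: [87, 35, 24, 25, 96, 99]


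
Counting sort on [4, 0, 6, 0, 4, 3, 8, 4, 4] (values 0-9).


Input: [4, 0, 6, 0, 4, 3, 8, 4, 4]
Counts: [2, 0, 0, 1, 4, 0, 1, 0, 1, 0]

Sorted: [0, 0, 3, 4, 4, 4, 4, 6, 8]


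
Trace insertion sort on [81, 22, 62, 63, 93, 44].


Initial: [81, 22, 62, 63, 93, 44]
Insert 22: [22, 81, 62, 63, 93, 44]
Insert 62: [22, 62, 81, 63, 93, 44]
Insert 63: [22, 62, 63, 81, 93, 44]
Insert 93: [22, 62, 63, 81, 93, 44]
Insert 44: [22, 44, 62, 63, 81, 93]

Sorted: [22, 44, 62, 63, 81, 93]


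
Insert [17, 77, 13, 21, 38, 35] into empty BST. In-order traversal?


Insert 17: root
Insert 77: R from 17
Insert 13: L from 17
Insert 21: R from 17 -> L from 77
Insert 38: R from 17 -> L from 77 -> R from 21
Insert 35: R from 17 -> L from 77 -> R from 21 -> L from 38

In-order: [13, 17, 21, 35, 38, 77]


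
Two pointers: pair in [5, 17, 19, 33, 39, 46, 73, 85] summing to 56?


lo=0(5)+hi=7(85)=90
lo=0(5)+hi=6(73)=78
lo=0(5)+hi=5(46)=51
lo=1(17)+hi=5(46)=63
lo=1(17)+hi=4(39)=56

Yes: 17+39=56


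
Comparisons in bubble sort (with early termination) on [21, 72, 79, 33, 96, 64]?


Algorithm: bubble sort (with early termination)
Input: [21, 72, 79, 33, 96, 64]
Sorted: [21, 33, 64, 72, 79, 96]

14


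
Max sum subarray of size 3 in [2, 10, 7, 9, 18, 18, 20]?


[0:3]: 19
[1:4]: 26
[2:5]: 34
[3:6]: 45
[4:7]: 56

Max: 56 at [4:7]


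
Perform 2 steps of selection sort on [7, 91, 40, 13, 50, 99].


Initial: [7, 91, 40, 13, 50, 99]
Step 1: min=7 at 0
  Swap: [7, 91, 40, 13, 50, 99]
Step 2: min=13 at 3
  Swap: [7, 13, 40, 91, 50, 99]

After 2 steps: [7, 13, 40, 91, 50, 99]


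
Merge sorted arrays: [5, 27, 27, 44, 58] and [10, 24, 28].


Take 5 from A
Take 10 from B
Take 24 from B
Take 27 from A
Take 27 from A
Take 28 from B

Merged: [5, 10, 24, 27, 27, 28, 44, 58]


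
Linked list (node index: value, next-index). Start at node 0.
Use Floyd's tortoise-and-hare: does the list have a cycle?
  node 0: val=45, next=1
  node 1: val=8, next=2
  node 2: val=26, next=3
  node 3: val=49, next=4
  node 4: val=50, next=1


Floyd's tortoise (slow, +1) and hare (fast, +2):
  init: slow=0, fast=0
  step 1: slow=1, fast=2
  step 2: slow=2, fast=4
  step 3: slow=3, fast=2
  step 4: slow=4, fast=4
  slow == fast at node 4: cycle detected

Cycle: yes


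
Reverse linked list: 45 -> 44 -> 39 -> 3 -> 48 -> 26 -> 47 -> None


Step 1: curr=45, set curr.next=prev(None) | reversed so far: 45
Step 2: curr=44, set curr.next=prev(45) | reversed so far: 44 -> 45
Step 3: curr=39, set curr.next=prev(44) | reversed so far: 39 -> 44 -> 45
Step 4: curr=3, set curr.next=prev(39) | reversed so far: 3 -> 39 -> 44 -> 45
Step 5: curr=48, set curr.next=prev(3) | reversed so far: 48 -> 3 -> 39 -> 44 -> 45
Step 6: curr=26, set curr.next=prev(48) | reversed so far: 26 -> 48 -> 3 -> 39 -> 44 -> 45
Step 7: curr=47, set curr.next=prev(26) | reversed so far: 47 -> 26 -> 48 -> 3 -> 39 -> 44 -> 45

47 -> 26 -> 48 -> 3 -> 39 -> 44 -> 45 -> None


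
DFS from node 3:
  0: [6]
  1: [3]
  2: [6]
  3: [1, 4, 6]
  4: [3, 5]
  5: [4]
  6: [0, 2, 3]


Visit 3, push [6, 4, 1]
Visit 1, push []
Visit 4, push [5]
Visit 5, push []
Visit 6, push [2, 0]
Visit 0, push []
Visit 2, push []

DFS order: [3, 1, 4, 5, 6, 0, 2]


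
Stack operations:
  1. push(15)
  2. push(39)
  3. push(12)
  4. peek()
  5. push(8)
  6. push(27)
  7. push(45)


push(15) -> [15]
push(39) -> [15, 39]
push(12) -> [15, 39, 12]
peek()->12
push(8) -> [15, 39, 12, 8]
push(27) -> [15, 39, 12, 8, 27]
push(45) -> [15, 39, 12, 8, 27, 45]

Final stack: [15, 39, 12, 8, 27, 45]


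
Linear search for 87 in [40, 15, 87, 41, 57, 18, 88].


i=0: 40!=87
i=1: 15!=87
i=2: 87==87 found!

Found at 2, 3 comps


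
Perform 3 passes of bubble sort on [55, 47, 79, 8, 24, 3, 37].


Initial: [55, 47, 79, 8, 24, 3, 37]
Pass 1: [47, 55, 8, 24, 3, 37, 79] (5 swaps)
Pass 2: [47, 8, 24, 3, 37, 55, 79] (4 swaps)
Pass 3: [8, 24, 3, 37, 47, 55, 79] (4 swaps)

After 3 passes: [8, 24, 3, 37, 47, 55, 79]


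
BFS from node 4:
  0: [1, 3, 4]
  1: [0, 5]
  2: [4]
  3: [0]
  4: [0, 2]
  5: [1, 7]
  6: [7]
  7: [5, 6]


Visit 4, enqueue [0, 2]
Visit 0, enqueue [1, 3]
Visit 2, enqueue []
Visit 1, enqueue [5]
Visit 3, enqueue []
Visit 5, enqueue [7]
Visit 7, enqueue [6]
Visit 6, enqueue []

BFS order: [4, 0, 2, 1, 3, 5, 7, 6]


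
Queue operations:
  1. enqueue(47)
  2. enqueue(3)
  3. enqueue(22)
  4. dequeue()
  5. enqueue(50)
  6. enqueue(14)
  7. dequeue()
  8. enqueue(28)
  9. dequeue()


enqueue(47) -> [47]
enqueue(3) -> [47, 3]
enqueue(22) -> [47, 3, 22]
dequeue()->47, [3, 22]
enqueue(50) -> [3, 22, 50]
enqueue(14) -> [3, 22, 50, 14]
dequeue()->3, [22, 50, 14]
enqueue(28) -> [22, 50, 14, 28]
dequeue()->22, [50, 14, 28]

Final queue: [50, 14, 28]


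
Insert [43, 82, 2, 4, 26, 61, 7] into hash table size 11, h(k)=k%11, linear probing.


Insert 43: h=10 -> slot 10
Insert 82: h=5 -> slot 5
Insert 2: h=2 -> slot 2
Insert 4: h=4 -> slot 4
Insert 26: h=4, 2 probes -> slot 6
Insert 61: h=6, 1 probes -> slot 7
Insert 7: h=7, 1 probes -> slot 8

Table: [None, None, 2, None, 4, 82, 26, 61, 7, None, 43]


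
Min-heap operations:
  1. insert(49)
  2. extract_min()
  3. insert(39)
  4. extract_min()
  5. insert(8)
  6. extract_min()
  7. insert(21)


insert(49) -> [49]
extract_min()->49, []
insert(39) -> [39]
extract_min()->39, []
insert(8) -> [8]
extract_min()->8, []
insert(21) -> [21]

Final heap: [21]


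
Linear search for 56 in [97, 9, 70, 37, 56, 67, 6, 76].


i=0: 97!=56
i=1: 9!=56
i=2: 70!=56
i=3: 37!=56
i=4: 56==56 found!

Found at 4, 5 comps


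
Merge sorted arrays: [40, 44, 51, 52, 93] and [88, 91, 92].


Take 40 from A
Take 44 from A
Take 51 from A
Take 52 from A
Take 88 from B
Take 91 from B
Take 92 from B

Merged: [40, 44, 51, 52, 88, 91, 92, 93]


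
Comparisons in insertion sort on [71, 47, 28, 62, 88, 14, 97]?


Algorithm: insertion sort
Input: [71, 47, 28, 62, 88, 14, 97]
Sorted: [14, 28, 47, 62, 71, 88, 97]

12


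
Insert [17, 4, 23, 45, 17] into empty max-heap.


Insert 17: [17]
Insert 4: [17, 4]
Insert 23: [23, 4, 17]
Insert 45: [45, 23, 17, 4]
Insert 17: [45, 23, 17, 4, 17]

Final heap: [45, 23, 17, 4, 17]


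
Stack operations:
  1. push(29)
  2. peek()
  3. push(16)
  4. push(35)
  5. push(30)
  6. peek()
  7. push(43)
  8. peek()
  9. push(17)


push(29) -> [29]
peek()->29
push(16) -> [29, 16]
push(35) -> [29, 16, 35]
push(30) -> [29, 16, 35, 30]
peek()->30
push(43) -> [29, 16, 35, 30, 43]
peek()->43
push(17) -> [29, 16, 35, 30, 43, 17]

Final stack: [29, 16, 35, 30, 43, 17]


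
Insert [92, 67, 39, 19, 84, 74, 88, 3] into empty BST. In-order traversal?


Insert 92: root
Insert 67: L from 92
Insert 39: L from 92 -> L from 67
Insert 19: L from 92 -> L from 67 -> L from 39
Insert 84: L from 92 -> R from 67
Insert 74: L from 92 -> R from 67 -> L from 84
Insert 88: L from 92 -> R from 67 -> R from 84
Insert 3: L from 92 -> L from 67 -> L from 39 -> L from 19

In-order: [3, 19, 39, 67, 74, 84, 88, 92]


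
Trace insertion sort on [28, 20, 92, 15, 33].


Initial: [28, 20, 92, 15, 33]
Insert 20: [20, 28, 92, 15, 33]
Insert 92: [20, 28, 92, 15, 33]
Insert 15: [15, 20, 28, 92, 33]
Insert 33: [15, 20, 28, 33, 92]

Sorted: [15, 20, 28, 33, 92]


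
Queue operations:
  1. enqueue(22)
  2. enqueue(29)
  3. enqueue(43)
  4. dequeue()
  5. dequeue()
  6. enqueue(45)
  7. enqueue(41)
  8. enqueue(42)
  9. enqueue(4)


enqueue(22) -> [22]
enqueue(29) -> [22, 29]
enqueue(43) -> [22, 29, 43]
dequeue()->22, [29, 43]
dequeue()->29, [43]
enqueue(45) -> [43, 45]
enqueue(41) -> [43, 45, 41]
enqueue(42) -> [43, 45, 41, 42]
enqueue(4) -> [43, 45, 41, 42, 4]

Final queue: [43, 45, 41, 42, 4]


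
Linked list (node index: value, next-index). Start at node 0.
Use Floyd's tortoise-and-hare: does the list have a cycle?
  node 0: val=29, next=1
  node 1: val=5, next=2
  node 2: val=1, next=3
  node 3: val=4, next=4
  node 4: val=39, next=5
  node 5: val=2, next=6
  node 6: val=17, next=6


Floyd's tortoise (slow, +1) and hare (fast, +2):
  init: slow=0, fast=0
  step 1: slow=1, fast=2
  step 2: slow=2, fast=4
  step 3: slow=3, fast=6
  step 4: slow=4, fast=6
  step 5: slow=5, fast=6
  step 6: slow=6, fast=6
  slow == fast at node 6: cycle detected

Cycle: yes


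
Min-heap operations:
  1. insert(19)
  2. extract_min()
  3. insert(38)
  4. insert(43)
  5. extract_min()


insert(19) -> [19]
extract_min()->19, []
insert(38) -> [38]
insert(43) -> [38, 43]
extract_min()->38, [43]

Final heap: [43]


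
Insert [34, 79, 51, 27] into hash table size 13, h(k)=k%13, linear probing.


Insert 34: h=8 -> slot 8
Insert 79: h=1 -> slot 1
Insert 51: h=12 -> slot 12
Insert 27: h=1, 1 probes -> slot 2

Table: [None, 79, 27, None, None, None, None, None, 34, None, None, None, 51]


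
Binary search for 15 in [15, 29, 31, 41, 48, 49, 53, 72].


Step 1: lo=0, hi=7, mid=3, val=41
Step 2: lo=0, hi=2, mid=1, val=29
Step 3: lo=0, hi=0, mid=0, val=15

Found at index 0


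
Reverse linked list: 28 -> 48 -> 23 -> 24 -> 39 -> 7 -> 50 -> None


Step 1: curr=28, set curr.next=prev(None) | reversed so far: 28
Step 2: curr=48, set curr.next=prev(28) | reversed so far: 48 -> 28
Step 3: curr=23, set curr.next=prev(48) | reversed so far: 23 -> 48 -> 28
Step 4: curr=24, set curr.next=prev(23) | reversed so far: 24 -> 23 -> 48 -> 28
Step 5: curr=39, set curr.next=prev(24) | reversed so far: 39 -> 24 -> 23 -> 48 -> 28
Step 6: curr=7, set curr.next=prev(39) | reversed so far: 7 -> 39 -> 24 -> 23 -> 48 -> 28
Step 7: curr=50, set curr.next=prev(7) | reversed so far: 50 -> 7 -> 39 -> 24 -> 23 -> 48 -> 28

50 -> 7 -> 39 -> 24 -> 23 -> 48 -> 28 -> None


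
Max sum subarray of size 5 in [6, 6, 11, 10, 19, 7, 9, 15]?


[0:5]: 52
[1:6]: 53
[2:7]: 56
[3:8]: 60

Max: 60 at [3:8]


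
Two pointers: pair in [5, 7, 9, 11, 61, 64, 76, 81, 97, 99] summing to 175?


lo=0(5)+hi=9(99)=104
lo=1(7)+hi=9(99)=106
lo=2(9)+hi=9(99)=108
lo=3(11)+hi=9(99)=110
lo=4(61)+hi=9(99)=160
lo=5(64)+hi=9(99)=163
lo=6(76)+hi=9(99)=175

Yes: 76+99=175


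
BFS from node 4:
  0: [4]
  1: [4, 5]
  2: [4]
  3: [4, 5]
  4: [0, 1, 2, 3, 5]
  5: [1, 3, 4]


Visit 4, enqueue [0, 1, 2, 3, 5]
Visit 0, enqueue []
Visit 1, enqueue []
Visit 2, enqueue []
Visit 3, enqueue []
Visit 5, enqueue []

BFS order: [4, 0, 1, 2, 3, 5]


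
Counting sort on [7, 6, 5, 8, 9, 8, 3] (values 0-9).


Input: [7, 6, 5, 8, 9, 8, 3]
Counts: [0, 0, 0, 1, 0, 1, 1, 1, 2, 1]

Sorted: [3, 5, 6, 7, 8, 8, 9]


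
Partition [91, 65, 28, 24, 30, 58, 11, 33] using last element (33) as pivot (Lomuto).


Pivot: 33
  28 <= 33: swap -> [28, 65, 91, 24, 30, 58, 11, 33]
  24 <= 33: swap -> [28, 24, 91, 65, 30, 58, 11, 33]
  30 <= 33: swap -> [28, 24, 30, 65, 91, 58, 11, 33]
  11 <= 33: swap -> [28, 24, 30, 11, 91, 58, 65, 33]
Place pivot at 4: [28, 24, 30, 11, 33, 58, 65, 91]

Partitioned: [28, 24, 30, 11, 33, 58, 65, 91]


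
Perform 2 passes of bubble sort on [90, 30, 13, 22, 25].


Initial: [90, 30, 13, 22, 25]
Pass 1: [30, 13, 22, 25, 90] (4 swaps)
Pass 2: [13, 22, 25, 30, 90] (3 swaps)

After 2 passes: [13, 22, 25, 30, 90]


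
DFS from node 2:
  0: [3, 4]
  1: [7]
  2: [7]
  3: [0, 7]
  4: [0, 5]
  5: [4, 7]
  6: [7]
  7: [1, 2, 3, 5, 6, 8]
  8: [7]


Visit 2, push [7]
Visit 7, push [8, 6, 5, 3, 1]
Visit 1, push []
Visit 3, push [0]
Visit 0, push [4]
Visit 4, push [5]
Visit 5, push []
Visit 6, push []
Visit 8, push []

DFS order: [2, 7, 1, 3, 0, 4, 5, 6, 8]


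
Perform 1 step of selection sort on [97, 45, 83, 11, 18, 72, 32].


Initial: [97, 45, 83, 11, 18, 72, 32]
Step 1: min=11 at 3
  Swap: [11, 45, 83, 97, 18, 72, 32]

After 1 step: [11, 45, 83, 97, 18, 72, 32]


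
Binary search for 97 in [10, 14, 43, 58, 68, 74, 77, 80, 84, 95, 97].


Step 1: lo=0, hi=10, mid=5, val=74
Step 2: lo=6, hi=10, mid=8, val=84
Step 3: lo=9, hi=10, mid=9, val=95
Step 4: lo=10, hi=10, mid=10, val=97

Found at index 10


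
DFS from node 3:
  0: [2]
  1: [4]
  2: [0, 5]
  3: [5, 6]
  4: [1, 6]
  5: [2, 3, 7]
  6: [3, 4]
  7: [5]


Visit 3, push [6, 5]
Visit 5, push [7, 2]
Visit 2, push [0]
Visit 0, push []
Visit 7, push []
Visit 6, push [4]
Visit 4, push [1]
Visit 1, push []

DFS order: [3, 5, 2, 0, 7, 6, 4, 1]


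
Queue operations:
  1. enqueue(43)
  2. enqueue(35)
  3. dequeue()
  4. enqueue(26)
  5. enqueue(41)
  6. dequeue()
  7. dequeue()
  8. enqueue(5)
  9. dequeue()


enqueue(43) -> [43]
enqueue(35) -> [43, 35]
dequeue()->43, [35]
enqueue(26) -> [35, 26]
enqueue(41) -> [35, 26, 41]
dequeue()->35, [26, 41]
dequeue()->26, [41]
enqueue(5) -> [41, 5]
dequeue()->41, [5]

Final queue: [5]


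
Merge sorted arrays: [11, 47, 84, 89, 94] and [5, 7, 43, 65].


Take 5 from B
Take 7 from B
Take 11 from A
Take 43 from B
Take 47 from A
Take 65 from B

Merged: [5, 7, 11, 43, 47, 65, 84, 89, 94]


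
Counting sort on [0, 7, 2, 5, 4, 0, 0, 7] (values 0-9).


Input: [0, 7, 2, 5, 4, 0, 0, 7]
Counts: [3, 0, 1, 0, 1, 1, 0, 2, 0, 0]

Sorted: [0, 0, 0, 2, 4, 5, 7, 7]


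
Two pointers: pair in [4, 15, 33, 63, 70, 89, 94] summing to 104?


lo=0(4)+hi=6(94)=98
lo=1(15)+hi=6(94)=109
lo=1(15)+hi=5(89)=104

Yes: 15+89=104


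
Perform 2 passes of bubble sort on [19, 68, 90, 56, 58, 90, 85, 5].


Initial: [19, 68, 90, 56, 58, 90, 85, 5]
Pass 1: [19, 68, 56, 58, 90, 85, 5, 90] (4 swaps)
Pass 2: [19, 56, 58, 68, 85, 5, 90, 90] (4 swaps)

After 2 passes: [19, 56, 58, 68, 85, 5, 90, 90]


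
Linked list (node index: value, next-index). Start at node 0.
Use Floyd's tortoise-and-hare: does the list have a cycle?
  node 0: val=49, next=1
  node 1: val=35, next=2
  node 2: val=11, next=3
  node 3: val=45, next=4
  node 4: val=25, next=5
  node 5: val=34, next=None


Floyd's tortoise (slow, +1) and hare (fast, +2):
  init: slow=0, fast=0
  step 1: slow=1, fast=2
  step 2: slow=2, fast=4
  step 3: fast 4->5->None, no cycle

Cycle: no


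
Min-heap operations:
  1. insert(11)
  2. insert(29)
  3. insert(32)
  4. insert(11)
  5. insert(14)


insert(11) -> [11]
insert(29) -> [11, 29]
insert(32) -> [11, 29, 32]
insert(11) -> [11, 11, 32, 29]
insert(14) -> [11, 11, 32, 29, 14]

Final heap: [11, 11, 32, 29, 14]


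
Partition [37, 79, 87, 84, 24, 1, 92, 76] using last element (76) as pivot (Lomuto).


Pivot: 76
  37 <= 76: advance i (no swap)
  24 <= 76: swap -> [37, 24, 87, 84, 79, 1, 92, 76]
  1 <= 76: swap -> [37, 24, 1, 84, 79, 87, 92, 76]
Place pivot at 3: [37, 24, 1, 76, 79, 87, 92, 84]

Partitioned: [37, 24, 1, 76, 79, 87, 92, 84]


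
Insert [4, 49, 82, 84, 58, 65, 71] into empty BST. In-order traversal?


Insert 4: root
Insert 49: R from 4
Insert 82: R from 4 -> R from 49
Insert 84: R from 4 -> R from 49 -> R from 82
Insert 58: R from 4 -> R from 49 -> L from 82
Insert 65: R from 4 -> R from 49 -> L from 82 -> R from 58
Insert 71: R from 4 -> R from 49 -> L from 82 -> R from 58 -> R from 65

In-order: [4, 49, 58, 65, 71, 82, 84]


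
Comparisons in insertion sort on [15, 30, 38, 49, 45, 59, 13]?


Algorithm: insertion sort
Input: [15, 30, 38, 49, 45, 59, 13]
Sorted: [13, 15, 30, 38, 45, 49, 59]

12


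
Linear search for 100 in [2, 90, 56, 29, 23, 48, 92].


i=0: 2!=100
i=1: 90!=100
i=2: 56!=100
i=3: 29!=100
i=4: 23!=100
i=5: 48!=100
i=6: 92!=100

Not found, 7 comps


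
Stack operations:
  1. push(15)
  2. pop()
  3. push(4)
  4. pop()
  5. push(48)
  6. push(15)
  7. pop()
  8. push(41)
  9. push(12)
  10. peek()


push(15) -> [15]
pop()->15, []
push(4) -> [4]
pop()->4, []
push(48) -> [48]
push(15) -> [48, 15]
pop()->15, [48]
push(41) -> [48, 41]
push(12) -> [48, 41, 12]
peek()->12

Final stack: [48, 41, 12]


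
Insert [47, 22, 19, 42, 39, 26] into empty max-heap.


Insert 47: [47]
Insert 22: [47, 22]
Insert 19: [47, 22, 19]
Insert 42: [47, 42, 19, 22]
Insert 39: [47, 42, 19, 22, 39]
Insert 26: [47, 42, 26, 22, 39, 19]

Final heap: [47, 42, 26, 22, 39, 19]


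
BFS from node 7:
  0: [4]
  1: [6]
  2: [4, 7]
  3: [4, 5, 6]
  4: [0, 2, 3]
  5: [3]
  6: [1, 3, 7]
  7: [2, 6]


Visit 7, enqueue [2, 6]
Visit 2, enqueue [4]
Visit 6, enqueue [1, 3]
Visit 4, enqueue [0]
Visit 1, enqueue []
Visit 3, enqueue [5]
Visit 0, enqueue []
Visit 5, enqueue []

BFS order: [7, 2, 6, 4, 1, 3, 0, 5]


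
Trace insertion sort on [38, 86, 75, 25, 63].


Initial: [38, 86, 75, 25, 63]
Insert 86: [38, 86, 75, 25, 63]
Insert 75: [38, 75, 86, 25, 63]
Insert 25: [25, 38, 75, 86, 63]
Insert 63: [25, 38, 63, 75, 86]

Sorted: [25, 38, 63, 75, 86]


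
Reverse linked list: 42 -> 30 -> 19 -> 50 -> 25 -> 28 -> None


Step 1: curr=42, set curr.next=prev(None) | reversed so far: 42
Step 2: curr=30, set curr.next=prev(42) | reversed so far: 30 -> 42
Step 3: curr=19, set curr.next=prev(30) | reversed so far: 19 -> 30 -> 42
Step 4: curr=50, set curr.next=prev(19) | reversed so far: 50 -> 19 -> 30 -> 42
Step 5: curr=25, set curr.next=prev(50) | reversed so far: 25 -> 50 -> 19 -> 30 -> 42
Step 6: curr=28, set curr.next=prev(25) | reversed so far: 28 -> 25 -> 50 -> 19 -> 30 -> 42

28 -> 25 -> 50 -> 19 -> 30 -> 42 -> None


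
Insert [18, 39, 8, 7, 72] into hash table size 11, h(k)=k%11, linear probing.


Insert 18: h=7 -> slot 7
Insert 39: h=6 -> slot 6
Insert 8: h=8 -> slot 8
Insert 7: h=7, 2 probes -> slot 9
Insert 72: h=6, 4 probes -> slot 10

Table: [None, None, None, None, None, None, 39, 18, 8, 7, 72]


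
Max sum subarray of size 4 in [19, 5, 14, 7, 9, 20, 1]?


[0:4]: 45
[1:5]: 35
[2:6]: 50
[3:7]: 37

Max: 50 at [2:6]


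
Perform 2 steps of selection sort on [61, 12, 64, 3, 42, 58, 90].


Initial: [61, 12, 64, 3, 42, 58, 90]
Step 1: min=3 at 3
  Swap: [3, 12, 64, 61, 42, 58, 90]
Step 2: min=12 at 1
  Swap: [3, 12, 64, 61, 42, 58, 90]

After 2 steps: [3, 12, 64, 61, 42, 58, 90]


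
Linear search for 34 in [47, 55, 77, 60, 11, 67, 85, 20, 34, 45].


i=0: 47!=34
i=1: 55!=34
i=2: 77!=34
i=3: 60!=34
i=4: 11!=34
i=5: 67!=34
i=6: 85!=34
i=7: 20!=34
i=8: 34==34 found!

Found at 8, 9 comps


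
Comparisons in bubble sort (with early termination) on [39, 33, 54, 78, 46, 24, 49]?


Algorithm: bubble sort (with early termination)
Input: [39, 33, 54, 78, 46, 24, 49]
Sorted: [24, 33, 39, 46, 49, 54, 78]

21


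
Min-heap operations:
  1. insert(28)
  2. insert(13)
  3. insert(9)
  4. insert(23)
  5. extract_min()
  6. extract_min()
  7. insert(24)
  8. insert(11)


insert(28) -> [28]
insert(13) -> [13, 28]
insert(9) -> [9, 28, 13]
insert(23) -> [9, 23, 13, 28]
extract_min()->9, [13, 23, 28]
extract_min()->13, [23, 28]
insert(24) -> [23, 28, 24]
insert(11) -> [11, 23, 24, 28]

Final heap: [11, 23, 24, 28]


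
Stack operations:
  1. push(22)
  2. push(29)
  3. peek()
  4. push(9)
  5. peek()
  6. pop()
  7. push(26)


push(22) -> [22]
push(29) -> [22, 29]
peek()->29
push(9) -> [22, 29, 9]
peek()->9
pop()->9, [22, 29]
push(26) -> [22, 29, 26]

Final stack: [22, 29, 26]


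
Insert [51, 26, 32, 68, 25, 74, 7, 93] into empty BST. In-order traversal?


Insert 51: root
Insert 26: L from 51
Insert 32: L from 51 -> R from 26
Insert 68: R from 51
Insert 25: L from 51 -> L from 26
Insert 74: R from 51 -> R from 68
Insert 7: L from 51 -> L from 26 -> L from 25
Insert 93: R from 51 -> R from 68 -> R from 74

In-order: [7, 25, 26, 32, 51, 68, 74, 93]


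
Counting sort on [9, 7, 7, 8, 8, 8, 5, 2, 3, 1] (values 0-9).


Input: [9, 7, 7, 8, 8, 8, 5, 2, 3, 1]
Counts: [0, 1, 1, 1, 0, 1, 0, 2, 3, 1]

Sorted: [1, 2, 3, 5, 7, 7, 8, 8, 8, 9]


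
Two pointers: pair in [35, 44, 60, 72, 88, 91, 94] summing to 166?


lo=0(35)+hi=6(94)=129
lo=1(44)+hi=6(94)=138
lo=2(60)+hi=6(94)=154
lo=3(72)+hi=6(94)=166

Yes: 72+94=166


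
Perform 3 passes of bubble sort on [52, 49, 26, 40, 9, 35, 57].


Initial: [52, 49, 26, 40, 9, 35, 57]
Pass 1: [49, 26, 40, 9, 35, 52, 57] (5 swaps)
Pass 2: [26, 40, 9, 35, 49, 52, 57] (4 swaps)
Pass 3: [26, 9, 35, 40, 49, 52, 57] (2 swaps)

After 3 passes: [26, 9, 35, 40, 49, 52, 57]


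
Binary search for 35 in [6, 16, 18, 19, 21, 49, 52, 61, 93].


Step 1: lo=0, hi=8, mid=4, val=21
Step 2: lo=5, hi=8, mid=6, val=52
Step 3: lo=5, hi=5, mid=5, val=49

Not found


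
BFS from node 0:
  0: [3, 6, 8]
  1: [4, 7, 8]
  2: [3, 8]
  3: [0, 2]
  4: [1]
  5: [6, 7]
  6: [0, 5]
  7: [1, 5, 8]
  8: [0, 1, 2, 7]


Visit 0, enqueue [3, 6, 8]
Visit 3, enqueue [2]
Visit 6, enqueue [5]
Visit 8, enqueue [1, 7]
Visit 2, enqueue []
Visit 5, enqueue []
Visit 1, enqueue [4]
Visit 7, enqueue []
Visit 4, enqueue []

BFS order: [0, 3, 6, 8, 2, 5, 1, 7, 4]


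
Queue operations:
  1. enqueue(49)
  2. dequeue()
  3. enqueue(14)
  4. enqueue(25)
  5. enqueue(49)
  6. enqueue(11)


enqueue(49) -> [49]
dequeue()->49, []
enqueue(14) -> [14]
enqueue(25) -> [14, 25]
enqueue(49) -> [14, 25, 49]
enqueue(11) -> [14, 25, 49, 11]

Final queue: [14, 25, 49, 11]


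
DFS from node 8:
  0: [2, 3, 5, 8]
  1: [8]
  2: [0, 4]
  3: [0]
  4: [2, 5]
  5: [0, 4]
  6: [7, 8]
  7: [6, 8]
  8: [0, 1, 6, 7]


Visit 8, push [7, 6, 1, 0]
Visit 0, push [5, 3, 2]
Visit 2, push [4]
Visit 4, push [5]
Visit 5, push []
Visit 3, push []
Visit 1, push []
Visit 6, push [7]
Visit 7, push []

DFS order: [8, 0, 2, 4, 5, 3, 1, 6, 7]


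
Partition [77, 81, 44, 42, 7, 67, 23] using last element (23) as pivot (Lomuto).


Pivot: 23
  7 <= 23: swap -> [7, 81, 44, 42, 77, 67, 23]
Place pivot at 1: [7, 23, 44, 42, 77, 67, 81]

Partitioned: [7, 23, 44, 42, 77, 67, 81]


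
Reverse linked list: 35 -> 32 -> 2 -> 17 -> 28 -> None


Step 1: curr=35, set curr.next=prev(None) | reversed so far: 35
Step 2: curr=32, set curr.next=prev(35) | reversed so far: 32 -> 35
Step 3: curr=2, set curr.next=prev(32) | reversed so far: 2 -> 32 -> 35
Step 4: curr=17, set curr.next=prev(2) | reversed so far: 17 -> 2 -> 32 -> 35
Step 5: curr=28, set curr.next=prev(17) | reversed so far: 28 -> 17 -> 2 -> 32 -> 35

28 -> 17 -> 2 -> 32 -> 35 -> None


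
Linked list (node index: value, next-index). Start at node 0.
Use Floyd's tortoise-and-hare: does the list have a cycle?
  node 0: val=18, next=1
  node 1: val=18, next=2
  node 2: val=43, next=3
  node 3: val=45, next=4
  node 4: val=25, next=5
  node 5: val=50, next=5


Floyd's tortoise (slow, +1) and hare (fast, +2):
  init: slow=0, fast=0
  step 1: slow=1, fast=2
  step 2: slow=2, fast=4
  step 3: slow=3, fast=5
  step 4: slow=4, fast=5
  step 5: slow=5, fast=5
  slow == fast at node 5: cycle detected

Cycle: yes


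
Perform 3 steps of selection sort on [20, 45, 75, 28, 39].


Initial: [20, 45, 75, 28, 39]
Step 1: min=20 at 0
  Swap: [20, 45, 75, 28, 39]
Step 2: min=28 at 3
  Swap: [20, 28, 75, 45, 39]
Step 3: min=39 at 4
  Swap: [20, 28, 39, 45, 75]

After 3 steps: [20, 28, 39, 45, 75]


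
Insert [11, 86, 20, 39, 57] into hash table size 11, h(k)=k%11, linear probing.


Insert 11: h=0 -> slot 0
Insert 86: h=9 -> slot 9
Insert 20: h=9, 1 probes -> slot 10
Insert 39: h=6 -> slot 6
Insert 57: h=2 -> slot 2

Table: [11, None, 57, None, None, None, 39, None, None, 86, 20]


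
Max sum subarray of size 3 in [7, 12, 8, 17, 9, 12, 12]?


[0:3]: 27
[1:4]: 37
[2:5]: 34
[3:6]: 38
[4:7]: 33

Max: 38 at [3:6]


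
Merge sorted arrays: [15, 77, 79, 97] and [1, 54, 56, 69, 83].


Take 1 from B
Take 15 from A
Take 54 from B
Take 56 from B
Take 69 from B
Take 77 from A
Take 79 from A
Take 83 from B

Merged: [1, 15, 54, 56, 69, 77, 79, 83, 97]


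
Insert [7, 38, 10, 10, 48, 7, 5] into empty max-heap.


Insert 7: [7]
Insert 38: [38, 7]
Insert 10: [38, 7, 10]
Insert 10: [38, 10, 10, 7]
Insert 48: [48, 38, 10, 7, 10]
Insert 7: [48, 38, 10, 7, 10, 7]
Insert 5: [48, 38, 10, 7, 10, 7, 5]

Final heap: [48, 38, 10, 7, 10, 7, 5]


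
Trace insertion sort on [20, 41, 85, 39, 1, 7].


Initial: [20, 41, 85, 39, 1, 7]
Insert 41: [20, 41, 85, 39, 1, 7]
Insert 85: [20, 41, 85, 39, 1, 7]
Insert 39: [20, 39, 41, 85, 1, 7]
Insert 1: [1, 20, 39, 41, 85, 7]
Insert 7: [1, 7, 20, 39, 41, 85]

Sorted: [1, 7, 20, 39, 41, 85]


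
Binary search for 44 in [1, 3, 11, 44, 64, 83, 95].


Step 1: lo=0, hi=6, mid=3, val=44

Found at index 3


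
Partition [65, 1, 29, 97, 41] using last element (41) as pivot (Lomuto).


Pivot: 41
  1 <= 41: swap -> [1, 65, 29, 97, 41]
  29 <= 41: swap -> [1, 29, 65, 97, 41]
Place pivot at 2: [1, 29, 41, 97, 65]

Partitioned: [1, 29, 41, 97, 65]


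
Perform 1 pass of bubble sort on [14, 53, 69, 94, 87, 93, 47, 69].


Initial: [14, 53, 69, 94, 87, 93, 47, 69]
Pass 1: [14, 53, 69, 87, 93, 47, 69, 94] (4 swaps)

After 1 pass: [14, 53, 69, 87, 93, 47, 69, 94]


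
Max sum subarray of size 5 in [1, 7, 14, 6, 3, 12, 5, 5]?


[0:5]: 31
[1:6]: 42
[2:7]: 40
[3:8]: 31

Max: 42 at [1:6]


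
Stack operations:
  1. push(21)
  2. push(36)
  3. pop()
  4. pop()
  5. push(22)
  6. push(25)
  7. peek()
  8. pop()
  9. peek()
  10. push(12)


push(21) -> [21]
push(36) -> [21, 36]
pop()->36, [21]
pop()->21, []
push(22) -> [22]
push(25) -> [22, 25]
peek()->25
pop()->25, [22]
peek()->22
push(12) -> [22, 12]

Final stack: [22, 12]


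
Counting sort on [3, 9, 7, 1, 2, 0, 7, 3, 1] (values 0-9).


Input: [3, 9, 7, 1, 2, 0, 7, 3, 1]
Counts: [1, 2, 1, 2, 0, 0, 0, 2, 0, 1]

Sorted: [0, 1, 1, 2, 3, 3, 7, 7, 9]


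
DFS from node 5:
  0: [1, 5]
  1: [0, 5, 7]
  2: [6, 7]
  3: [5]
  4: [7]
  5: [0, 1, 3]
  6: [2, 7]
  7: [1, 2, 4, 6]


Visit 5, push [3, 1, 0]
Visit 0, push [1]
Visit 1, push [7]
Visit 7, push [6, 4, 2]
Visit 2, push [6]
Visit 6, push []
Visit 4, push []
Visit 3, push []

DFS order: [5, 0, 1, 7, 2, 6, 4, 3]


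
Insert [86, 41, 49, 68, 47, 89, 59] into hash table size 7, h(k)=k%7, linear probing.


Insert 86: h=2 -> slot 2
Insert 41: h=6 -> slot 6
Insert 49: h=0 -> slot 0
Insert 68: h=5 -> slot 5
Insert 47: h=5, 3 probes -> slot 1
Insert 89: h=5, 5 probes -> slot 3
Insert 59: h=3, 1 probes -> slot 4

Table: [49, 47, 86, 89, 59, 68, 41]


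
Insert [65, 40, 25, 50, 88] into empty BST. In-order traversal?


Insert 65: root
Insert 40: L from 65
Insert 25: L from 65 -> L from 40
Insert 50: L from 65 -> R from 40
Insert 88: R from 65

In-order: [25, 40, 50, 65, 88]


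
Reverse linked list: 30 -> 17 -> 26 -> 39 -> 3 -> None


Step 1: curr=30, set curr.next=prev(None) | reversed so far: 30
Step 2: curr=17, set curr.next=prev(30) | reversed so far: 17 -> 30
Step 3: curr=26, set curr.next=prev(17) | reversed so far: 26 -> 17 -> 30
Step 4: curr=39, set curr.next=prev(26) | reversed so far: 39 -> 26 -> 17 -> 30
Step 5: curr=3, set curr.next=prev(39) | reversed so far: 3 -> 39 -> 26 -> 17 -> 30

3 -> 39 -> 26 -> 17 -> 30 -> None


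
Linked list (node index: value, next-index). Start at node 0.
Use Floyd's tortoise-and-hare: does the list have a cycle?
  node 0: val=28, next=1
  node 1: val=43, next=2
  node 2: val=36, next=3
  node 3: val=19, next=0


Floyd's tortoise (slow, +1) and hare (fast, +2):
  init: slow=0, fast=0
  step 1: slow=1, fast=2
  step 2: slow=2, fast=0
  step 3: slow=3, fast=2
  step 4: slow=0, fast=0
  slow == fast at node 0: cycle detected

Cycle: yes


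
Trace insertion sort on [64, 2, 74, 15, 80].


Initial: [64, 2, 74, 15, 80]
Insert 2: [2, 64, 74, 15, 80]
Insert 74: [2, 64, 74, 15, 80]
Insert 15: [2, 15, 64, 74, 80]
Insert 80: [2, 15, 64, 74, 80]

Sorted: [2, 15, 64, 74, 80]


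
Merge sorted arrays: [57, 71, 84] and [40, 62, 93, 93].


Take 40 from B
Take 57 from A
Take 62 from B
Take 71 from A
Take 84 from A

Merged: [40, 57, 62, 71, 84, 93, 93]


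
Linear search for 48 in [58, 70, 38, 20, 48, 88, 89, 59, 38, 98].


i=0: 58!=48
i=1: 70!=48
i=2: 38!=48
i=3: 20!=48
i=4: 48==48 found!

Found at 4, 5 comps


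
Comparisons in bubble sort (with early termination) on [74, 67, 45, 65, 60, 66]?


Algorithm: bubble sort (with early termination)
Input: [74, 67, 45, 65, 60, 66]
Sorted: [45, 60, 65, 66, 67, 74]

14


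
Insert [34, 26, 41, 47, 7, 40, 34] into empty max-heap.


Insert 34: [34]
Insert 26: [34, 26]
Insert 41: [41, 26, 34]
Insert 47: [47, 41, 34, 26]
Insert 7: [47, 41, 34, 26, 7]
Insert 40: [47, 41, 40, 26, 7, 34]
Insert 34: [47, 41, 40, 26, 7, 34, 34]

Final heap: [47, 41, 40, 26, 7, 34, 34]


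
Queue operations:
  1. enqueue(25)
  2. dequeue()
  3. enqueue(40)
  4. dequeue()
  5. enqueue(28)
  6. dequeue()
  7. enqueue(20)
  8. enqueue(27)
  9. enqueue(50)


enqueue(25) -> [25]
dequeue()->25, []
enqueue(40) -> [40]
dequeue()->40, []
enqueue(28) -> [28]
dequeue()->28, []
enqueue(20) -> [20]
enqueue(27) -> [20, 27]
enqueue(50) -> [20, 27, 50]

Final queue: [20, 27, 50]


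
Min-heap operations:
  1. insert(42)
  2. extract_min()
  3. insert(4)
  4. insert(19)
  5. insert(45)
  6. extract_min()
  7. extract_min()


insert(42) -> [42]
extract_min()->42, []
insert(4) -> [4]
insert(19) -> [4, 19]
insert(45) -> [4, 19, 45]
extract_min()->4, [19, 45]
extract_min()->19, [45]

Final heap: [45]


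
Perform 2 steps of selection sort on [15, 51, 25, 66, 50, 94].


Initial: [15, 51, 25, 66, 50, 94]
Step 1: min=15 at 0
  Swap: [15, 51, 25, 66, 50, 94]
Step 2: min=25 at 2
  Swap: [15, 25, 51, 66, 50, 94]

After 2 steps: [15, 25, 51, 66, 50, 94]


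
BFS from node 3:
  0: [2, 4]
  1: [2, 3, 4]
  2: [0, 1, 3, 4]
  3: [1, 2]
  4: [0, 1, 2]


Visit 3, enqueue [1, 2]
Visit 1, enqueue [4]
Visit 2, enqueue [0]
Visit 4, enqueue []
Visit 0, enqueue []

BFS order: [3, 1, 2, 4, 0]


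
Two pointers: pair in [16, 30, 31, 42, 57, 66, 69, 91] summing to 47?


lo=0(16)+hi=7(91)=107
lo=0(16)+hi=6(69)=85
lo=0(16)+hi=5(66)=82
lo=0(16)+hi=4(57)=73
lo=0(16)+hi=3(42)=58
lo=0(16)+hi=2(31)=47

Yes: 16+31=47


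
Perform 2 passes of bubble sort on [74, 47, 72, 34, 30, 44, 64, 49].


Initial: [74, 47, 72, 34, 30, 44, 64, 49]
Pass 1: [47, 72, 34, 30, 44, 64, 49, 74] (7 swaps)
Pass 2: [47, 34, 30, 44, 64, 49, 72, 74] (5 swaps)

After 2 passes: [47, 34, 30, 44, 64, 49, 72, 74]


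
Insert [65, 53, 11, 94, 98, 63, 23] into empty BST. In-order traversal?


Insert 65: root
Insert 53: L from 65
Insert 11: L from 65 -> L from 53
Insert 94: R from 65
Insert 98: R from 65 -> R from 94
Insert 63: L from 65 -> R from 53
Insert 23: L from 65 -> L from 53 -> R from 11

In-order: [11, 23, 53, 63, 65, 94, 98]


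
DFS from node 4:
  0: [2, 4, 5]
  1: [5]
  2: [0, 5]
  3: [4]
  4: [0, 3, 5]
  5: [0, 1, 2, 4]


Visit 4, push [5, 3, 0]
Visit 0, push [5, 2]
Visit 2, push [5]
Visit 5, push [1]
Visit 1, push []
Visit 3, push []

DFS order: [4, 0, 2, 5, 1, 3]


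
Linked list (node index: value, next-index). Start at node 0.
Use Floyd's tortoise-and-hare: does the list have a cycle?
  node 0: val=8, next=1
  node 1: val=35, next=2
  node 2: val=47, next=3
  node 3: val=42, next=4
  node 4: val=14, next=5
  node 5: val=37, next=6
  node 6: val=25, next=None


Floyd's tortoise (slow, +1) and hare (fast, +2):
  init: slow=0, fast=0
  step 1: slow=1, fast=2
  step 2: slow=2, fast=4
  step 3: slow=3, fast=6
  step 4: fast -> None, no cycle

Cycle: no


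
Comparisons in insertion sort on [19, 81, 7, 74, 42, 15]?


Algorithm: insertion sort
Input: [19, 81, 7, 74, 42, 15]
Sorted: [7, 15, 19, 42, 74, 81]

13


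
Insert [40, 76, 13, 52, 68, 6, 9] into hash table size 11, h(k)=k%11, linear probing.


Insert 40: h=7 -> slot 7
Insert 76: h=10 -> slot 10
Insert 13: h=2 -> slot 2
Insert 52: h=8 -> slot 8
Insert 68: h=2, 1 probes -> slot 3
Insert 6: h=6 -> slot 6
Insert 9: h=9 -> slot 9

Table: [None, None, 13, 68, None, None, 6, 40, 52, 9, 76]


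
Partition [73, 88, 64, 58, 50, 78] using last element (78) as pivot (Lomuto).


Pivot: 78
  73 <= 78: advance i (no swap)
  64 <= 78: swap -> [73, 64, 88, 58, 50, 78]
  58 <= 78: swap -> [73, 64, 58, 88, 50, 78]
  50 <= 78: swap -> [73, 64, 58, 50, 88, 78]
Place pivot at 4: [73, 64, 58, 50, 78, 88]

Partitioned: [73, 64, 58, 50, 78, 88]


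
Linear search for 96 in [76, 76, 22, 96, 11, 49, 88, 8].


i=0: 76!=96
i=1: 76!=96
i=2: 22!=96
i=3: 96==96 found!

Found at 3, 4 comps


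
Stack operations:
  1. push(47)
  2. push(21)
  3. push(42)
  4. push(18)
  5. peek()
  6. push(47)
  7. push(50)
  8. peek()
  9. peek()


push(47) -> [47]
push(21) -> [47, 21]
push(42) -> [47, 21, 42]
push(18) -> [47, 21, 42, 18]
peek()->18
push(47) -> [47, 21, 42, 18, 47]
push(50) -> [47, 21, 42, 18, 47, 50]
peek()->50
peek()->50

Final stack: [47, 21, 42, 18, 47, 50]


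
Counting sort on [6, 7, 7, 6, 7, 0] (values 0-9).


Input: [6, 7, 7, 6, 7, 0]
Counts: [1, 0, 0, 0, 0, 0, 2, 3, 0, 0]

Sorted: [0, 6, 6, 7, 7, 7]


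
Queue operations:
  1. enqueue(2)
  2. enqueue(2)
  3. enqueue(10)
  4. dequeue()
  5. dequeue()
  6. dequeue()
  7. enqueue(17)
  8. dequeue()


enqueue(2) -> [2]
enqueue(2) -> [2, 2]
enqueue(10) -> [2, 2, 10]
dequeue()->2, [2, 10]
dequeue()->2, [10]
dequeue()->10, []
enqueue(17) -> [17]
dequeue()->17, []

Final queue: []


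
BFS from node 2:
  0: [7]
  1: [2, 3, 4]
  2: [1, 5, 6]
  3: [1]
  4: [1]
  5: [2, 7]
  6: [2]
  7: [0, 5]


Visit 2, enqueue [1, 5, 6]
Visit 1, enqueue [3, 4]
Visit 5, enqueue [7]
Visit 6, enqueue []
Visit 3, enqueue []
Visit 4, enqueue []
Visit 7, enqueue [0]
Visit 0, enqueue []

BFS order: [2, 1, 5, 6, 3, 4, 7, 0]


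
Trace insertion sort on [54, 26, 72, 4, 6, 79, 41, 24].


Initial: [54, 26, 72, 4, 6, 79, 41, 24]
Insert 26: [26, 54, 72, 4, 6, 79, 41, 24]
Insert 72: [26, 54, 72, 4, 6, 79, 41, 24]
Insert 4: [4, 26, 54, 72, 6, 79, 41, 24]
Insert 6: [4, 6, 26, 54, 72, 79, 41, 24]
Insert 79: [4, 6, 26, 54, 72, 79, 41, 24]
Insert 41: [4, 6, 26, 41, 54, 72, 79, 24]
Insert 24: [4, 6, 24, 26, 41, 54, 72, 79]

Sorted: [4, 6, 24, 26, 41, 54, 72, 79]


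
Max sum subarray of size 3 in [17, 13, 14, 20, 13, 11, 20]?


[0:3]: 44
[1:4]: 47
[2:5]: 47
[3:6]: 44
[4:7]: 44

Max: 47 at [1:4]


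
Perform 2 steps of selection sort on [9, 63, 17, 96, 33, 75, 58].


Initial: [9, 63, 17, 96, 33, 75, 58]
Step 1: min=9 at 0
  Swap: [9, 63, 17, 96, 33, 75, 58]
Step 2: min=17 at 2
  Swap: [9, 17, 63, 96, 33, 75, 58]

After 2 steps: [9, 17, 63, 96, 33, 75, 58]


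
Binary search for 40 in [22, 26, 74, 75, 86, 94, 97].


Step 1: lo=0, hi=6, mid=3, val=75
Step 2: lo=0, hi=2, mid=1, val=26
Step 3: lo=2, hi=2, mid=2, val=74

Not found


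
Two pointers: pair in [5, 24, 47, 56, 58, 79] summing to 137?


lo=0(5)+hi=5(79)=84
lo=1(24)+hi=5(79)=103
lo=2(47)+hi=5(79)=126
lo=3(56)+hi=5(79)=135
lo=4(58)+hi=5(79)=137

Yes: 58+79=137


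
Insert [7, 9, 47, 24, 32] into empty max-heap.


Insert 7: [7]
Insert 9: [9, 7]
Insert 47: [47, 7, 9]
Insert 24: [47, 24, 9, 7]
Insert 32: [47, 32, 9, 7, 24]

Final heap: [47, 32, 9, 7, 24]


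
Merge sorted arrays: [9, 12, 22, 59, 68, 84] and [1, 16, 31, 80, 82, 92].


Take 1 from B
Take 9 from A
Take 12 from A
Take 16 from B
Take 22 from A
Take 31 from B
Take 59 from A
Take 68 from A
Take 80 from B
Take 82 from B
Take 84 from A

Merged: [1, 9, 12, 16, 22, 31, 59, 68, 80, 82, 84, 92]


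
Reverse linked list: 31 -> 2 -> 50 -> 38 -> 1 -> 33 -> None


Step 1: curr=31, set curr.next=prev(None) | reversed so far: 31
Step 2: curr=2, set curr.next=prev(31) | reversed so far: 2 -> 31
Step 3: curr=50, set curr.next=prev(2) | reversed so far: 50 -> 2 -> 31
Step 4: curr=38, set curr.next=prev(50) | reversed so far: 38 -> 50 -> 2 -> 31
Step 5: curr=1, set curr.next=prev(38) | reversed so far: 1 -> 38 -> 50 -> 2 -> 31
Step 6: curr=33, set curr.next=prev(1) | reversed so far: 33 -> 1 -> 38 -> 50 -> 2 -> 31

33 -> 1 -> 38 -> 50 -> 2 -> 31 -> None


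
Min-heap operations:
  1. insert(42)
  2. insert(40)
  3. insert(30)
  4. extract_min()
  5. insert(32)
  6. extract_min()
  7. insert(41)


insert(42) -> [42]
insert(40) -> [40, 42]
insert(30) -> [30, 42, 40]
extract_min()->30, [40, 42]
insert(32) -> [32, 42, 40]
extract_min()->32, [40, 42]
insert(41) -> [40, 42, 41]

Final heap: [40, 42, 41]
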